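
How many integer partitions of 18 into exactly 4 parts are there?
p(18, 4 parts) = 47

Partitions of n into exactly k parts are in bijection with partitions of n − k into at most k parts (subtract 1 from each part). So p(18, exactly 4) = p(14, parts ≤ 4). Computing via the recurrence p(m, j) = p(m, j−1) + p(m−j, j) gives 47.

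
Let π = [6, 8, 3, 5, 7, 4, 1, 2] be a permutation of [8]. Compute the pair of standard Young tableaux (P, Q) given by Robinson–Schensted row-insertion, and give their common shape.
P = [1, 2, 7] / [3, 4] / [5, 8] / [6];  Q = [1, 2, 5] / [3, 4] / [6, 8] / [7];  common shape = (3, 2, 2, 1)

Row-insert the values π_1, π_2, … into P one at a time, bumping the leftmost entry strictly greater than the inserted value down to the next row. The recording tableau Q records, in position (i, j), the step at which that cell was added to P.
  Insert 6 (step 1): P = [6];  Q = [1]
  Insert 8 (step 2): P = [6, 8];  Q = [1, 2]
  Insert 3 (step 3): P = [3, 8] / [6];  Q = [1, 2] / [3]
  Insert 5 (step 4): P = [3, 5] / [6, 8];  Q = [1, 2] / [3, 4]
  Insert 7 (step 5): P = [3, 5, 7] / [6, 8];  Q = [1, 2, 5] / [3, 4]
  Insert 4 (step 6): P = [3, 4, 7] / [5, 8] / [6];  Q = [1, 2, 5] / [3, 4] / [6]
  Insert 1 (step 7): P = [1, 4, 7] / [3, 8] / [5] / [6];  Q = [1, 2, 5] / [3, 4] / [6] / [7]
  Insert 2 (step 8): P = [1, 2, 7] / [3, 4] / [5, 8] / [6];  Q = [1, 2, 5] / [3, 4] / [6, 8] / [7]
Final shape: (3, 2, 2, 1).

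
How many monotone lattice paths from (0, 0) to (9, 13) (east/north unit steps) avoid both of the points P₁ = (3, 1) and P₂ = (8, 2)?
Number of paths = 422912

Inclusion–exclusion. Total paths: C(22, 9) = 497420. Through P₁: C(4, 3)·C(18, 6) = 74256. Through P₂: C(10, 8)·C(12, 1) = 540. Since P₁ is strictly southwest of P₂, a monotone path through both must visit P₁ then P₂; paths through both = C(4, 3)·C(6, 5)·C(12, 1) = 288. Avoid both = 497420 − 74256 − 540 + 288 = 422912.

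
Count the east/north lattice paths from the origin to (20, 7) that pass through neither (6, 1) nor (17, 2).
Number of paths = 611838

Inclusion–exclusion. Total paths: C(27, 20) = 888030. Through P₁: C(7, 6)·C(20, 14) = 271320. Through P₂: C(19, 17)·C(8, 3) = 9576. Since P₁ is strictly southwest of P₂, a monotone path through both must visit P₁ then P₂; paths through both = C(7, 6)·C(12, 11)·C(8, 3) = 4704. Avoid both = 888030 − 271320 − 9576 + 4704 = 611838.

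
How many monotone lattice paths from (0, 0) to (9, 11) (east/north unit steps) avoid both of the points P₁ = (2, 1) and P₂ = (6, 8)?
Number of paths = 69356

Inclusion–exclusion. Total paths: C(20, 9) = 167960. Through P₁: C(3, 2)·C(17, 7) = 58344. Through P₂: C(14, 6)·C(6, 3) = 60060. Since P₁ is strictly southwest of P₂, a monotone path through both must visit P₁ then P₂; paths through both = C(3, 2)·C(11, 4)·C(6, 3) = 19800. Avoid both = 167960 − 58344 − 60060 + 19800 = 69356.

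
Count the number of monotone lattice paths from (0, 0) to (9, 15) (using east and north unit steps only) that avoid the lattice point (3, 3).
Number of paths = 936224

Total paths from (0, 0) to (9, 15): C(24, 9) = 1307504. Paths through (3, 3): (paths (0, 0) → (3, 3)) × (paths (3, 3) → (9, 15)) = C(6, 3) · C(18, 6) = 20 · 18564 = 371280. Avoidance count = 1307504 − 371280 = 936224.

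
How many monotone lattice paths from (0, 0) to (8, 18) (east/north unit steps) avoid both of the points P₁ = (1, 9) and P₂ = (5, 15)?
Number of paths = 1179795

Inclusion–exclusion. Total paths: C(26, 8) = 1562275. Through P₁: C(10, 1)·C(16, 7) = 114400. Through P₂: C(20, 5)·C(6, 3) = 310080. Since P₁ is strictly southwest of P₂, a monotone path through both must visit P₁ then P₂; paths through both = C(10, 1)·C(10, 4)·C(6, 3) = 42000. Avoid both = 1562275 − 114400 − 310080 + 42000 = 1179795.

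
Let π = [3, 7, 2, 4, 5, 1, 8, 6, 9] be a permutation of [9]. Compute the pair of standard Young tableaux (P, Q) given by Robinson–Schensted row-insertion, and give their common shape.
P = [1, 4, 5, 6, 9] / [2, 7, 8] / [3];  Q = [1, 2, 5, 7, 9] / [3, 4, 8] / [6];  common shape = (5, 3, 1)

Row-insert the values π_1, π_2, … into P one at a time, bumping the leftmost entry strictly greater than the inserted value down to the next row. The recording tableau Q records, in position (i, j), the step at which that cell was added to P.
  Insert 3 (step 1): P = [3];  Q = [1]
  Insert 7 (step 2): P = [3, 7];  Q = [1, 2]
  Insert 2 (step 3): P = [2, 7] / [3];  Q = [1, 2] / [3]
  Insert 4 (step 4): P = [2, 4] / [3, 7];  Q = [1, 2] / [3, 4]
  Insert 5 (step 5): P = [2, 4, 5] / [3, 7];  Q = [1, 2, 5] / [3, 4]
  Insert 1 (step 6): P = [1, 4, 5] / [2, 7] / [3];  Q = [1, 2, 5] / [3, 4] / [6]
  Insert 8 (step 7): P = [1, 4, 5, 8] / [2, 7] / [3];  Q = [1, 2, 5, 7] / [3, 4] / [6]
  Insert 6 (step 8): P = [1, 4, 5, 6] / [2, 7, 8] / [3];  Q = [1, 2, 5, 7] / [3, 4, 8] / [6]
  Insert 9 (step 9): P = [1, 4, 5, 6, 9] / [2, 7, 8] / [3];  Q = [1, 2, 5, 7, 9] / [3, 4, 8] / [6]
Final shape: (5, 3, 1).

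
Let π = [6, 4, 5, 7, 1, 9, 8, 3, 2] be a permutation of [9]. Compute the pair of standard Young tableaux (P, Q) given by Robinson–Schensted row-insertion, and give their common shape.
P = [1, 2, 7, 8] / [3, 5] / [4, 9] / [6];  Q = [1, 3, 4, 6] / [2, 7] / [5, 8] / [9];  common shape = (4, 2, 2, 1)

Row-insert the values π_1, π_2, … into P one at a time, bumping the leftmost entry strictly greater than the inserted value down to the next row. The recording tableau Q records, in position (i, j), the step at which that cell was added to P.
  Insert 6 (step 1): P = [6];  Q = [1]
  Insert 4 (step 2): P = [4] / [6];  Q = [1] / [2]
  Insert 5 (step 3): P = [4, 5] / [6];  Q = [1, 3] / [2]
  Insert 7 (step 4): P = [4, 5, 7] / [6];  Q = [1, 3, 4] / [2]
  Insert 1 (step 5): P = [1, 5, 7] / [4] / [6];  Q = [1, 3, 4] / [2] / [5]
  Insert 9 (step 6): P = [1, 5, 7, 9] / [4] / [6];  Q = [1, 3, 4, 6] / [2] / [5]
  Insert 8 (step 7): P = [1, 5, 7, 8] / [4, 9] / [6];  Q = [1, 3, 4, 6] / [2, 7] / [5]
  Insert 3 (step 8): P = [1, 3, 7, 8] / [4, 5] / [6, 9];  Q = [1, 3, 4, 6] / [2, 7] / [5, 8]
  Insert 2 (step 9): P = [1, 2, 7, 8] / [3, 5] / [4, 9] / [6];  Q = [1, 3, 4, 6] / [2, 7] / [5, 8] / [9]
Final shape: (4, 2, 2, 1).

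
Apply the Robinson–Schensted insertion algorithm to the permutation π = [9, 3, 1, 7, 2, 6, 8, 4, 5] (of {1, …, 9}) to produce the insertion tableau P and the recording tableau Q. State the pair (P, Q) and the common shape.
P = [1, 2, 4, 5] / [3, 6, 8] / [7] / [9];  Q = [1, 4, 6, 7] / [2, 5, 9] / [3] / [8];  common shape = (4, 3, 1, 1)

Row-insert the values π_1, π_2, … into P one at a time, bumping the leftmost entry strictly greater than the inserted value down to the next row. The recording tableau Q records, in position (i, j), the step at which that cell was added to P.
  Insert 9 (step 1): P = [9];  Q = [1]
  Insert 3 (step 2): P = [3] / [9];  Q = [1] / [2]
  Insert 1 (step 3): P = [1] / [3] / [9];  Q = [1] / [2] / [3]
  Insert 7 (step 4): P = [1, 7] / [3] / [9];  Q = [1, 4] / [2] / [3]
  Insert 2 (step 5): P = [1, 2] / [3, 7] / [9];  Q = [1, 4] / [2, 5] / [3]
  Insert 6 (step 6): P = [1, 2, 6] / [3, 7] / [9];  Q = [1, 4, 6] / [2, 5] / [3]
  Insert 8 (step 7): P = [1, 2, 6, 8] / [3, 7] / [9];  Q = [1, 4, 6, 7] / [2, 5] / [3]
  Insert 4 (step 8): P = [1, 2, 4, 8] / [3, 6] / [7] / [9];  Q = [1, 4, 6, 7] / [2, 5] / [3] / [8]
  Insert 5 (step 9): P = [1, 2, 4, 5] / [3, 6, 8] / [7] / [9];  Q = [1, 4, 6, 7] / [2, 5, 9] / [3] / [8]
Final shape: (4, 3, 1, 1).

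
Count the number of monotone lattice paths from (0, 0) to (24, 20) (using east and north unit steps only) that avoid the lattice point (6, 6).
Number of paths = 1325432855670

Total paths from (0, 0) to (24, 20): C(44, 24) = 1761039350070. Paths through (6, 6): (paths (0, 0) → (6, 6)) × (paths (6, 6) → (24, 20)) = C(12, 6) · C(32, 18) = 924 · 471435600 = 435606494400. Avoidance count = 1761039350070 − 435606494400 = 1325432855670.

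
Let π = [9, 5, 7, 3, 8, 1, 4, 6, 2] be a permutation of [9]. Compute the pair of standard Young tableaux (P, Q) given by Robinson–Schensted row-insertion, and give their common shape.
P = [1, 2, 6] / [3, 4, 8] / [5, 7] / [9];  Q = [1, 3, 5] / [2, 7, 8] / [4, 9] / [6];  common shape = (3, 3, 2, 1)

Row-insert the values π_1, π_2, … into P one at a time, bumping the leftmost entry strictly greater than the inserted value down to the next row. The recording tableau Q records, in position (i, j), the step at which that cell was added to P.
  Insert 9 (step 1): P = [9];  Q = [1]
  Insert 5 (step 2): P = [5] / [9];  Q = [1] / [2]
  Insert 7 (step 3): P = [5, 7] / [9];  Q = [1, 3] / [2]
  Insert 3 (step 4): P = [3, 7] / [5] / [9];  Q = [1, 3] / [2] / [4]
  Insert 8 (step 5): P = [3, 7, 8] / [5] / [9];  Q = [1, 3, 5] / [2] / [4]
  Insert 1 (step 6): P = [1, 7, 8] / [3] / [5] / [9];  Q = [1, 3, 5] / [2] / [4] / [6]
  Insert 4 (step 7): P = [1, 4, 8] / [3, 7] / [5] / [9];  Q = [1, 3, 5] / [2, 7] / [4] / [6]
  Insert 6 (step 8): P = [1, 4, 6] / [3, 7, 8] / [5] / [9];  Q = [1, 3, 5] / [2, 7, 8] / [4] / [6]
  Insert 2 (step 9): P = [1, 2, 6] / [3, 4, 8] / [5, 7] / [9];  Q = [1, 3, 5] / [2, 7, 8] / [4, 9] / [6]
Final shape: (3, 3, 2, 1).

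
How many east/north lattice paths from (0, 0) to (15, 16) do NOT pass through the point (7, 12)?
Number of paths = 275598135

Total paths from (0, 0) to (15, 16): C(31, 15) = 300540195. Paths through (7, 12): (paths (0, 0) → (7, 12)) × (paths (7, 12) → (15, 16)) = C(19, 7) · C(12, 8) = 50388 · 495 = 24942060. Avoidance count = 300540195 − 24942060 = 275598135.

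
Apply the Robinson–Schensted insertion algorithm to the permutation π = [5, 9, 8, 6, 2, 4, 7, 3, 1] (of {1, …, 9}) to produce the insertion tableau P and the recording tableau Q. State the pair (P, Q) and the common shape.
P = [1, 3, 7] / [2, 6] / [4] / [5] / [8] / [9];  Q = [1, 2, 7] / [3, 6] / [4] / [5] / [8] / [9];  common shape = (3, 2, 1, 1, 1, 1)

Row-insert the values π_1, π_2, … into P one at a time, bumping the leftmost entry strictly greater than the inserted value down to the next row. The recording tableau Q records, in position (i, j), the step at which that cell was added to P.
  Insert 5 (step 1): P = [5];  Q = [1]
  Insert 9 (step 2): P = [5, 9];  Q = [1, 2]
  Insert 8 (step 3): P = [5, 8] / [9];  Q = [1, 2] / [3]
  Insert 6 (step 4): P = [5, 6] / [8] / [9];  Q = [1, 2] / [3] / [4]
  Insert 2 (step 5): P = [2, 6] / [5] / [8] / [9];  Q = [1, 2] / [3] / [4] / [5]
  Insert 4 (step 6): P = [2, 4] / [5, 6] / [8] / [9];  Q = [1, 2] / [3, 6] / [4] / [5]
  Insert 7 (step 7): P = [2, 4, 7] / [5, 6] / [8] / [9];  Q = [1, 2, 7] / [3, 6] / [4] / [5]
  Insert 3 (step 8): P = [2, 3, 7] / [4, 6] / [5] / [8] / [9];  Q = [1, 2, 7] / [3, 6] / [4] / [5] / [8]
  Insert 1 (step 9): P = [1, 3, 7] / [2, 6] / [4] / [5] / [8] / [9];  Q = [1, 2, 7] / [3, 6] / [4] / [5] / [8] / [9]
Final shape: (3, 2, 1, 1, 1, 1).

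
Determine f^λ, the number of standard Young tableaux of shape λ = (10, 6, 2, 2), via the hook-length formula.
# SYT of shape (10, 6, 2, 2) = 13323750

Hook-length formula: f^λ = n! / Π hook(c), product over all cells c of the Young diagram. For λ = (10, 6, 2, 2), n = 20 boxes. Hook lengths by row (left-to-right, top-to-bottom): [13, 12, 9, 8, 7, 6, 4, 3, 2, 1]; [8, 7, 4, 3, 2, 1]; [3, 2]; [2, 1]. Product of hooks = 182598893568. So f^λ = 20! / 182598893568 = 2432902008176640000 / 182598893568 = 13323750.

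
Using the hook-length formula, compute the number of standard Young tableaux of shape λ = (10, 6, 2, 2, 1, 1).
# SYT of shape (10, 6, 2, 2, 1, 1) = 640179540

Hook-length formula: f^λ = n! / Π hook(c), product over all cells c of the Young diagram. For λ = (10, 6, 2, 2, 1, 1), n = 22 boxes. Hook lengths by row (left-to-right, top-to-bottom): [15, 12, 9, 8, 7, 6, 4, 3, 2, 1]; [10, 7, 4, 3, 2, 1]; [5, 2]; [4, 1]; [2]; [1]. Product of hooks = 1755758592000. So f^λ = 22! / 1755758592000 = 1124000727777607680000 / 1755758592000 = 640179540.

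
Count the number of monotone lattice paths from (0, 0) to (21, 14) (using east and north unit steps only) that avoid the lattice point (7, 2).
Number of paths = 1972282200

Total paths from (0, 0) to (21, 14): C(35, 21) = 2319959400. Paths through (7, 2): (paths (0, 0) → (7, 2)) × (paths (7, 2) → (21, 14)) = C(9, 7) · C(26, 14) = 36 · 9657700 = 347677200. Avoidance count = 2319959400 − 347677200 = 1972282200.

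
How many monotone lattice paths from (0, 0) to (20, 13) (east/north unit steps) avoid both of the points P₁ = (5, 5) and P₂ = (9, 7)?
Number of paths = 354807152

Inclusion–exclusion. Total paths: C(33, 20) = 573166440. Through P₁: C(10, 5)·C(23, 15) = 123559128. Through P₂: C(16, 9)·C(17, 11) = 141581440. Since P₁ is strictly southwest of P₂, a monotone path through both must visit P₁ then P₂; paths through both = C(10, 5)·C(6, 4)·C(17, 11) = 46781280. Avoid both = 573166440 − 123559128 − 141581440 + 46781280 = 354807152.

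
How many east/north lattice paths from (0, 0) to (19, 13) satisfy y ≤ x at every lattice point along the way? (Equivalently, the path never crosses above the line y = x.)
Number of paths = 121580760

By the reflection principle (André's argument), the number of monotone paths to (19, 13) with n ≤ m that never go above y = x is C(32, 19) − C(32, 20) = 347373600 − 225792840 = 121580760.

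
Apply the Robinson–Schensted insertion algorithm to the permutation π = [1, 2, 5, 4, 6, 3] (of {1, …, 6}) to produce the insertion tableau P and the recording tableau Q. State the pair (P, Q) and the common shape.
P = [1, 2, 3, 6] / [4] / [5];  Q = [1, 2, 3, 5] / [4] / [6];  common shape = (4, 1, 1)

Row-insert the values π_1, π_2, … into P one at a time, bumping the leftmost entry strictly greater than the inserted value down to the next row. The recording tableau Q records, in position (i, j), the step at which that cell was added to P.
  Insert 1 (step 1): P = [1];  Q = [1]
  Insert 2 (step 2): P = [1, 2];  Q = [1, 2]
  Insert 5 (step 3): P = [1, 2, 5];  Q = [1, 2, 3]
  Insert 4 (step 4): P = [1, 2, 4] / [5];  Q = [1, 2, 3] / [4]
  Insert 6 (step 5): P = [1, 2, 4, 6] / [5];  Q = [1, 2, 3, 5] / [4]
  Insert 3 (step 6): P = [1, 2, 3, 6] / [4] / [5];  Q = [1, 2, 3, 5] / [4] / [6]
Final shape: (4, 1, 1).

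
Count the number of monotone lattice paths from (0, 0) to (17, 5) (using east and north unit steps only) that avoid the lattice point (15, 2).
Number of paths = 24974

Total paths from (0, 0) to (17, 5): C(22, 17) = 26334. Paths through (15, 2): (paths (0, 0) → (15, 2)) × (paths (15, 2) → (17, 5)) = C(17, 15) · C(5, 2) = 136 · 10 = 1360. Avoidance count = 26334 − 1360 = 24974.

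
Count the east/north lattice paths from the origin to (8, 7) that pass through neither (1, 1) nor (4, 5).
Number of paths = 2163

Inclusion–exclusion. Total paths: C(15, 8) = 6435. Through P₁: C(2, 1)·C(13, 7) = 3432. Through P₂: C(9, 4)·C(6, 4) = 1890. Since P₁ is strictly southwest of P₂, a monotone path through both must visit P₁ then P₂; paths through both = C(2, 1)·C(7, 3)·C(6, 4) = 1050. Avoid both = 6435 − 3432 − 1890 + 1050 = 2163.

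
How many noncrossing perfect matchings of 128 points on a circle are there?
C_64 = 368479169875816659479009042713546950

These noncrossing handshakes are counted by the Catalan number C_n = (1/(n + 1)) · C(2n, n). For n = 64: C_64 = (1/65) · C(128, 64) = 23951146041928082866135587776380551750/65 = 368479169875816659479009042713546950.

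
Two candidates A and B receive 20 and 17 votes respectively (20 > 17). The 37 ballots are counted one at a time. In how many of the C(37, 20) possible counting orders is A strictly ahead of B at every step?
Strict-lead orderings = 1289624490

Total orderings of the 37 votes with 20 for A: C(37, 20) = 15905368710. By the Bertrand ballot formula (Cycle Lemma / reflection principle), the number of orderings in which A is strictly ahead of B throughout is (p − q)/(p + q) · C(p + q, p) = (20 − 17)/(20 + 17) · 15905368710 = 1289624490.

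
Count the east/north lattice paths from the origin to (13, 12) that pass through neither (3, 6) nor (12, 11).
Number of paths = 2159808

Inclusion–exclusion. Total paths: C(25, 13) = 5200300. Through P₁: C(9, 3)·C(16, 10) = 672672. Through P₂: C(23, 12)·C(2, 1) = 2704156. Since P₁ is strictly southwest of P₂, a monotone path through both must visit P₁ then P₂; paths through both = C(9, 3)·C(14, 9)·C(2, 1) = 336336. Avoid both = 5200300 − 672672 − 2704156 + 336336 = 2159808.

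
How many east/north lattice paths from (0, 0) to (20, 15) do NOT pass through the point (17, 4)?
Number of paths = 3245764620

Total paths from (0, 0) to (20, 15): C(35, 20) = 3247943160. Paths through (17, 4): (paths (0, 0) → (17, 4)) × (paths (17, 4) → (20, 15)) = C(21, 17) · C(14, 3) = 5985 · 364 = 2178540. Avoidance count = 3247943160 − 2178540 = 3245764620.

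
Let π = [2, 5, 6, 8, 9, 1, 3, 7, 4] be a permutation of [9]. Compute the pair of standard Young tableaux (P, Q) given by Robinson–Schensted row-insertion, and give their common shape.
P = [1, 3, 4, 7, 9] / [2, 5, 6] / [8];  Q = [1, 2, 3, 4, 5] / [6, 7, 8] / [9];  common shape = (5, 3, 1)

Row-insert the values π_1, π_2, … into P one at a time, bumping the leftmost entry strictly greater than the inserted value down to the next row. The recording tableau Q records, in position (i, j), the step at which that cell was added to P.
  Insert 2 (step 1): P = [2];  Q = [1]
  Insert 5 (step 2): P = [2, 5];  Q = [1, 2]
  Insert 6 (step 3): P = [2, 5, 6];  Q = [1, 2, 3]
  Insert 8 (step 4): P = [2, 5, 6, 8];  Q = [1, 2, 3, 4]
  Insert 9 (step 5): P = [2, 5, 6, 8, 9];  Q = [1, 2, 3, 4, 5]
  Insert 1 (step 6): P = [1, 5, 6, 8, 9] / [2];  Q = [1, 2, 3, 4, 5] / [6]
  Insert 3 (step 7): P = [1, 3, 6, 8, 9] / [2, 5];  Q = [1, 2, 3, 4, 5] / [6, 7]
  Insert 7 (step 8): P = [1, 3, 6, 7, 9] / [2, 5, 8];  Q = [1, 2, 3, 4, 5] / [6, 7, 8]
  Insert 4 (step 9): P = [1, 3, 4, 7, 9] / [2, 5, 6] / [8];  Q = [1, 2, 3, 4, 5] / [6, 7, 8] / [9]
Final shape: (5, 3, 1).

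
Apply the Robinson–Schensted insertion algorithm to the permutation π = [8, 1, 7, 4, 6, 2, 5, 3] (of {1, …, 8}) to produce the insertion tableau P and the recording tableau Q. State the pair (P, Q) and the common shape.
P = [1, 2, 3] / [4, 5] / [6] / [7] / [8];  Q = [1, 3, 5] / [2, 7] / [4] / [6] / [8];  common shape = (3, 2, 1, 1, 1)

Row-insert the values π_1, π_2, … into P one at a time, bumping the leftmost entry strictly greater than the inserted value down to the next row. The recording tableau Q records, in position (i, j), the step at which that cell was added to P.
  Insert 8 (step 1): P = [8];  Q = [1]
  Insert 1 (step 2): P = [1] / [8];  Q = [1] / [2]
  Insert 7 (step 3): P = [1, 7] / [8];  Q = [1, 3] / [2]
  Insert 4 (step 4): P = [1, 4] / [7] / [8];  Q = [1, 3] / [2] / [4]
  Insert 6 (step 5): P = [1, 4, 6] / [7] / [8];  Q = [1, 3, 5] / [2] / [4]
  Insert 2 (step 6): P = [1, 2, 6] / [4] / [7] / [8];  Q = [1, 3, 5] / [2] / [4] / [6]
  Insert 5 (step 7): P = [1, 2, 5] / [4, 6] / [7] / [8];  Q = [1, 3, 5] / [2, 7] / [4] / [6]
  Insert 3 (step 8): P = [1, 2, 3] / [4, 5] / [6] / [7] / [8];  Q = [1, 3, 5] / [2, 7] / [4] / [6] / [8]
Final shape: (3, 2, 1, 1, 1).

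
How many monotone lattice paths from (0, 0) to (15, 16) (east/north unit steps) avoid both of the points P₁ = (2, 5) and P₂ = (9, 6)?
Number of paths = 209386475

Inclusion–exclusion. Total paths: C(31, 15) = 300540195. Through P₁: C(7, 2)·C(24, 13) = 52419024. Through P₂: C(15, 9)·C(16, 6) = 40080040. Since P₁ is strictly southwest of P₂, a monotone path through both must visit P₁ then P₂; paths through both = C(7, 2)·C(8, 7)·C(16, 6) = 1345344. Avoid both = 300540195 − 52419024 − 40080040 + 1345344 = 209386475.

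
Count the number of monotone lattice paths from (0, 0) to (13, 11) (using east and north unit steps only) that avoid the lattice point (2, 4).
Number of paths = 2018784

Total paths from (0, 0) to (13, 11): C(24, 13) = 2496144. Paths through (2, 4): (paths (0, 0) → (2, 4)) × (paths (2, 4) → (13, 11)) = C(6, 2) · C(18, 11) = 15 · 31824 = 477360. Avoidance count = 2496144 − 477360 = 2018784.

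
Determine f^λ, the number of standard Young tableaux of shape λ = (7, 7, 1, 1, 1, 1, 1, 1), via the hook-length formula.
# SYT of shape (7, 7, 1, 1, 1, 1, 1, 1) = 5116320

Hook-length formula: f^λ = n! / Π hook(c), product over all cells c of the Young diagram. For λ = (7, 7, 1, 1, 1, 1, 1, 1), n = 20 boxes. Hook lengths by row (left-to-right, top-to-bottom): [14, 7, 6, 5, 4, 3, 2]; [13, 6, 5, 4, 3, 2, 1]; [6]; [5]; [4]; [3]; [2]; [1]. Product of hooks = 475517952000. So f^λ = 20! / 475517952000 = 2432902008176640000 / 475517952000 = 5116320.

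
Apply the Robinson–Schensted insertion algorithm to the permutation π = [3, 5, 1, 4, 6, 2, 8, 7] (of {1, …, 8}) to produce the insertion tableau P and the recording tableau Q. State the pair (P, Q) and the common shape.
P = [1, 2, 6, 7] / [3, 4, 8] / [5];  Q = [1, 2, 5, 7] / [3, 4, 8] / [6];  common shape = (4, 3, 1)

Row-insert the values π_1, π_2, … into P one at a time, bumping the leftmost entry strictly greater than the inserted value down to the next row. The recording tableau Q records, in position (i, j), the step at which that cell was added to P.
  Insert 3 (step 1): P = [3];  Q = [1]
  Insert 5 (step 2): P = [3, 5];  Q = [1, 2]
  Insert 1 (step 3): P = [1, 5] / [3];  Q = [1, 2] / [3]
  Insert 4 (step 4): P = [1, 4] / [3, 5];  Q = [1, 2] / [3, 4]
  Insert 6 (step 5): P = [1, 4, 6] / [3, 5];  Q = [1, 2, 5] / [3, 4]
  Insert 2 (step 6): P = [1, 2, 6] / [3, 4] / [5];  Q = [1, 2, 5] / [3, 4] / [6]
  Insert 8 (step 7): P = [1, 2, 6, 8] / [3, 4] / [5];  Q = [1, 2, 5, 7] / [3, 4] / [6]
  Insert 7 (step 8): P = [1, 2, 6, 7] / [3, 4, 8] / [5];  Q = [1, 2, 5, 7] / [3, 4, 8] / [6]
Final shape: (4, 3, 1).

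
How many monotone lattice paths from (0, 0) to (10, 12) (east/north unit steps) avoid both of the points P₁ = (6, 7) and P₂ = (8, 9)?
Number of paths = 290290

Inclusion–exclusion. Total paths: C(22, 10) = 646646. Through P₁: C(13, 6)·C(9, 4) = 216216. Through P₂: C(17, 8)·C(5, 2) = 243100. Since P₁ is strictly southwest of P₂, a monotone path through both must visit P₁ then P₂; paths through both = C(13, 6)·C(4, 2)·C(5, 2) = 102960. Avoid both = 646646 − 216216 − 243100 + 102960 = 290290.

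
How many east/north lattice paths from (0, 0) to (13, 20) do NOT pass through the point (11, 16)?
Number of paths = 377598015

Total paths from (0, 0) to (13, 20): C(33, 13) = 573166440. Paths through (11, 16): (paths (0, 0) → (11, 16)) × (paths (11, 16) → (13, 20)) = C(27, 11) · C(6, 2) = 13037895 · 15 = 195568425. Avoidance count = 573166440 − 195568425 = 377598015.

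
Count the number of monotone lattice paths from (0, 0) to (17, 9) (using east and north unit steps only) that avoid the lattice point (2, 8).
Number of paths = 3123830

Total paths from (0, 0) to (17, 9): C(26, 17) = 3124550. Paths through (2, 8): (paths (0, 0) → (2, 8)) × (paths (2, 8) → (17, 9)) = C(10, 2) · C(16, 15) = 45 · 16 = 720. Avoidance count = 3124550 − 720 = 3123830.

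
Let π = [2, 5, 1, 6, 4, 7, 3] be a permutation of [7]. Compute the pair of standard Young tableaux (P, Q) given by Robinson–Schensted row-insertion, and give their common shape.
P = [1, 3, 6, 7] / [2, 4] / [5];  Q = [1, 2, 4, 6] / [3, 5] / [7];  common shape = (4, 2, 1)

Row-insert the values π_1, π_2, … into P one at a time, bumping the leftmost entry strictly greater than the inserted value down to the next row. The recording tableau Q records, in position (i, j), the step at which that cell was added to P.
  Insert 2 (step 1): P = [2];  Q = [1]
  Insert 5 (step 2): P = [2, 5];  Q = [1, 2]
  Insert 1 (step 3): P = [1, 5] / [2];  Q = [1, 2] / [3]
  Insert 6 (step 4): P = [1, 5, 6] / [2];  Q = [1, 2, 4] / [3]
  Insert 4 (step 5): P = [1, 4, 6] / [2, 5];  Q = [1, 2, 4] / [3, 5]
  Insert 7 (step 6): P = [1, 4, 6, 7] / [2, 5];  Q = [1, 2, 4, 6] / [3, 5]
  Insert 3 (step 7): P = [1, 3, 6, 7] / [2, 4] / [5];  Q = [1, 2, 4, 6] / [3, 5] / [7]
Final shape: (4, 2, 1).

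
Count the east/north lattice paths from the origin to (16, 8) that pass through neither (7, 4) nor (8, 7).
Number of paths = 453486

Inclusion–exclusion. Total paths: C(24, 16) = 735471. Through P₁: C(11, 7)·C(13, 9) = 235950. Through P₂: C(15, 8)·C(9, 8) = 57915. Since P₁ is strictly southwest of P₂, a monotone path through both must visit P₁ then P₂; paths through both = C(11, 7)·C(4, 1)·C(9, 8) = 11880. Avoid both = 735471 − 235950 − 57915 + 11880 = 453486.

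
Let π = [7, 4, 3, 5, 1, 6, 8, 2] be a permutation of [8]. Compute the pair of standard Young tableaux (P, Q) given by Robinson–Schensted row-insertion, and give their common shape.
P = [1, 2, 6, 8] / [3, 5] / [4] / [7];  Q = [1, 4, 6, 7] / [2, 8] / [3] / [5];  common shape = (4, 2, 1, 1)

Row-insert the values π_1, π_2, … into P one at a time, bumping the leftmost entry strictly greater than the inserted value down to the next row. The recording tableau Q records, in position (i, j), the step at which that cell was added to P.
  Insert 7 (step 1): P = [7];  Q = [1]
  Insert 4 (step 2): P = [4] / [7];  Q = [1] / [2]
  Insert 3 (step 3): P = [3] / [4] / [7];  Q = [1] / [2] / [3]
  Insert 5 (step 4): P = [3, 5] / [4] / [7];  Q = [1, 4] / [2] / [3]
  Insert 1 (step 5): P = [1, 5] / [3] / [4] / [7];  Q = [1, 4] / [2] / [3] / [5]
  Insert 6 (step 6): P = [1, 5, 6] / [3] / [4] / [7];  Q = [1, 4, 6] / [2] / [3] / [5]
  Insert 8 (step 7): P = [1, 5, 6, 8] / [3] / [4] / [7];  Q = [1, 4, 6, 7] / [2] / [3] / [5]
  Insert 2 (step 8): P = [1, 2, 6, 8] / [3, 5] / [4] / [7];  Q = [1, 4, 6, 7] / [2, 8] / [3] / [5]
Final shape: (4, 2, 1, 1).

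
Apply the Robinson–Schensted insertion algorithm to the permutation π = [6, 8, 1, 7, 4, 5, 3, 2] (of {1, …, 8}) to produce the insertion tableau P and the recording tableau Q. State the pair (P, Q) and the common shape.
P = [1, 2, 5] / [3, 7] / [4] / [6] / [8];  Q = [1, 2, 6] / [3, 4] / [5] / [7] / [8];  common shape = (3, 2, 1, 1, 1)

Row-insert the values π_1, π_2, … into P one at a time, bumping the leftmost entry strictly greater than the inserted value down to the next row. The recording tableau Q records, in position (i, j), the step at which that cell was added to P.
  Insert 6 (step 1): P = [6];  Q = [1]
  Insert 8 (step 2): P = [6, 8];  Q = [1, 2]
  Insert 1 (step 3): P = [1, 8] / [6];  Q = [1, 2] / [3]
  Insert 7 (step 4): P = [1, 7] / [6, 8];  Q = [1, 2] / [3, 4]
  Insert 4 (step 5): P = [1, 4] / [6, 7] / [8];  Q = [1, 2] / [3, 4] / [5]
  Insert 5 (step 6): P = [1, 4, 5] / [6, 7] / [8];  Q = [1, 2, 6] / [3, 4] / [5]
  Insert 3 (step 7): P = [1, 3, 5] / [4, 7] / [6] / [8];  Q = [1, 2, 6] / [3, 4] / [5] / [7]
  Insert 2 (step 8): P = [1, 2, 5] / [3, 7] / [4] / [6] / [8];  Q = [1, 2, 6] / [3, 4] / [5] / [7] / [8]
Final shape: (3, 2, 1, 1, 1).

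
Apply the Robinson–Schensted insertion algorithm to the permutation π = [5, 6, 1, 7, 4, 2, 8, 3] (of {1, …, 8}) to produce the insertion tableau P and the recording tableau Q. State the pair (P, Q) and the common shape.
P = [1, 2, 3, 8] / [4, 6, 7] / [5];  Q = [1, 2, 4, 7] / [3, 5, 8] / [6];  common shape = (4, 3, 1)

Row-insert the values π_1, π_2, … into P one at a time, bumping the leftmost entry strictly greater than the inserted value down to the next row. The recording tableau Q records, in position (i, j), the step at which that cell was added to P.
  Insert 5 (step 1): P = [5];  Q = [1]
  Insert 6 (step 2): P = [5, 6];  Q = [1, 2]
  Insert 1 (step 3): P = [1, 6] / [5];  Q = [1, 2] / [3]
  Insert 7 (step 4): P = [1, 6, 7] / [5];  Q = [1, 2, 4] / [3]
  Insert 4 (step 5): P = [1, 4, 7] / [5, 6];  Q = [1, 2, 4] / [3, 5]
  Insert 2 (step 6): P = [1, 2, 7] / [4, 6] / [5];  Q = [1, 2, 4] / [3, 5] / [6]
  Insert 8 (step 7): P = [1, 2, 7, 8] / [4, 6] / [5];  Q = [1, 2, 4, 7] / [3, 5] / [6]
  Insert 3 (step 8): P = [1, 2, 3, 8] / [4, 6, 7] / [5];  Q = [1, 2, 4, 7] / [3, 5, 8] / [6]
Final shape: (4, 3, 1).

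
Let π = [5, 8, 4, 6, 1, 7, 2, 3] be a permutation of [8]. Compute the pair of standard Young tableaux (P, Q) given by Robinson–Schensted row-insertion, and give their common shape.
P = [1, 2, 3] / [4, 6, 7] / [5, 8];  Q = [1, 2, 6] / [3, 4, 8] / [5, 7];  common shape = (3, 3, 2)

Row-insert the values π_1, π_2, … into P one at a time, bumping the leftmost entry strictly greater than the inserted value down to the next row. The recording tableau Q records, in position (i, j), the step at which that cell was added to P.
  Insert 5 (step 1): P = [5];  Q = [1]
  Insert 8 (step 2): P = [5, 8];  Q = [1, 2]
  Insert 4 (step 3): P = [4, 8] / [5];  Q = [1, 2] / [3]
  Insert 6 (step 4): P = [4, 6] / [5, 8];  Q = [1, 2] / [3, 4]
  Insert 1 (step 5): P = [1, 6] / [4, 8] / [5];  Q = [1, 2] / [3, 4] / [5]
  Insert 7 (step 6): P = [1, 6, 7] / [4, 8] / [5];  Q = [1, 2, 6] / [3, 4] / [5]
  Insert 2 (step 7): P = [1, 2, 7] / [4, 6] / [5, 8];  Q = [1, 2, 6] / [3, 4] / [5, 7]
  Insert 3 (step 8): P = [1, 2, 3] / [4, 6, 7] / [5, 8];  Q = [1, 2, 6] / [3, 4, 8] / [5, 7]
Final shape: (3, 3, 2).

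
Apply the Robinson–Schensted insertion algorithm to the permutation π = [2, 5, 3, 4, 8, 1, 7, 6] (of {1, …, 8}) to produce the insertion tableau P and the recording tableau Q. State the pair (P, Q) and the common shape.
P = [1, 3, 4, 6] / [2, 7] / [5, 8];  Q = [1, 2, 4, 5] / [3, 7] / [6, 8];  common shape = (4, 2, 2)

Row-insert the values π_1, π_2, … into P one at a time, bumping the leftmost entry strictly greater than the inserted value down to the next row. The recording tableau Q records, in position (i, j), the step at which that cell was added to P.
  Insert 2 (step 1): P = [2];  Q = [1]
  Insert 5 (step 2): P = [2, 5];  Q = [1, 2]
  Insert 3 (step 3): P = [2, 3] / [5];  Q = [1, 2] / [3]
  Insert 4 (step 4): P = [2, 3, 4] / [5];  Q = [1, 2, 4] / [3]
  Insert 8 (step 5): P = [2, 3, 4, 8] / [5];  Q = [1, 2, 4, 5] / [3]
  Insert 1 (step 6): P = [1, 3, 4, 8] / [2] / [5];  Q = [1, 2, 4, 5] / [3] / [6]
  Insert 7 (step 7): P = [1, 3, 4, 7] / [2, 8] / [5];  Q = [1, 2, 4, 5] / [3, 7] / [6]
  Insert 6 (step 8): P = [1, 3, 4, 6] / [2, 7] / [5, 8];  Q = [1, 2, 4, 5] / [3, 7] / [6, 8]
Final shape: (4, 2, 2).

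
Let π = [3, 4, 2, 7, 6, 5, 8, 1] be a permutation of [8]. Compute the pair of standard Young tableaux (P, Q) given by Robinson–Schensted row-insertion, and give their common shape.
P = [1, 4, 5, 8] / [2, 6] / [3] / [7];  Q = [1, 2, 4, 7] / [3, 5] / [6] / [8];  common shape = (4, 2, 1, 1)

Row-insert the values π_1, π_2, … into P one at a time, bumping the leftmost entry strictly greater than the inserted value down to the next row. The recording tableau Q records, in position (i, j), the step at which that cell was added to P.
  Insert 3 (step 1): P = [3];  Q = [1]
  Insert 4 (step 2): P = [3, 4];  Q = [1, 2]
  Insert 2 (step 3): P = [2, 4] / [3];  Q = [1, 2] / [3]
  Insert 7 (step 4): P = [2, 4, 7] / [3];  Q = [1, 2, 4] / [3]
  Insert 6 (step 5): P = [2, 4, 6] / [3, 7];  Q = [1, 2, 4] / [3, 5]
  Insert 5 (step 6): P = [2, 4, 5] / [3, 6] / [7];  Q = [1, 2, 4] / [3, 5] / [6]
  Insert 8 (step 7): P = [2, 4, 5, 8] / [3, 6] / [7];  Q = [1, 2, 4, 7] / [3, 5] / [6]
  Insert 1 (step 8): P = [1, 4, 5, 8] / [2, 6] / [3] / [7];  Q = [1, 2, 4, 7] / [3, 5] / [6] / [8]
Final shape: (4, 2, 1, 1).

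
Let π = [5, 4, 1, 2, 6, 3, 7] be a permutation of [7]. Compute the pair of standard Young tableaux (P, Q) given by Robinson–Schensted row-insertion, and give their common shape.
P = [1, 2, 3, 7] / [4, 6] / [5];  Q = [1, 4, 5, 7] / [2, 6] / [3];  common shape = (4, 2, 1)

Row-insert the values π_1, π_2, … into P one at a time, bumping the leftmost entry strictly greater than the inserted value down to the next row. The recording tableau Q records, in position (i, j), the step at which that cell was added to P.
  Insert 5 (step 1): P = [5];  Q = [1]
  Insert 4 (step 2): P = [4] / [5];  Q = [1] / [2]
  Insert 1 (step 3): P = [1] / [4] / [5];  Q = [1] / [2] / [3]
  Insert 2 (step 4): P = [1, 2] / [4] / [5];  Q = [1, 4] / [2] / [3]
  Insert 6 (step 5): P = [1, 2, 6] / [4] / [5];  Q = [1, 4, 5] / [2] / [3]
  Insert 3 (step 6): P = [1, 2, 3] / [4, 6] / [5];  Q = [1, 4, 5] / [2, 6] / [3]
  Insert 7 (step 7): P = [1, 2, 3, 7] / [4, 6] / [5];  Q = [1, 4, 5, 7] / [2, 6] / [3]
Final shape: (4, 2, 1).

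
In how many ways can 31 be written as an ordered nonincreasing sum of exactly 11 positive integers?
p(31, 11 parts) = 560

Partitions of n into exactly k parts are in bijection with partitions of n − k into at most k parts (subtract 1 from each part). So p(31, exactly 11) = p(20, parts ≤ 11). Computing via the recurrence p(m, j) = p(m, j−1) + p(m−j, j) gives 560.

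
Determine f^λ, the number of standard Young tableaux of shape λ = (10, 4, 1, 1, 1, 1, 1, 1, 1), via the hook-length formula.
# SYT of shape (10, 4, 1, 1, 1, 1, 1, 1, 1) = 16460080

Hook-length formula: f^λ = n! / Π hook(c), product over all cells c of the Young diagram. For λ = (10, 4, 1, 1, 1, 1, 1, 1, 1), n = 21 boxes. Hook lengths by row (left-to-right, top-to-bottom): [18, 10, 9, 8, 6, 5, 4, 3, 2, 1]; [11, 3, 2, 1]; [7]; [6]; [5]; [4]; [3]; [2]; [1]. Product of hooks = 3103930368000. So f^λ = 21! / 3103930368000 = 51090942171709440000 / 3103930368000 = 16460080.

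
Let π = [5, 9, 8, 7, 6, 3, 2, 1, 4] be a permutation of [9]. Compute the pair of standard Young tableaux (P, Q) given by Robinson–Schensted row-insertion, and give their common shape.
P = [1, 4] / [2, 6] / [3] / [5] / [7] / [8] / [9];  Q = [1, 2] / [3, 9] / [4] / [5] / [6] / [7] / [8];  common shape = (2, 2, 1, 1, 1, 1, 1)

Row-insert the values π_1, π_2, … into P one at a time, bumping the leftmost entry strictly greater than the inserted value down to the next row. The recording tableau Q records, in position (i, j), the step at which that cell was added to P.
  Insert 5 (step 1): P = [5];  Q = [1]
  Insert 9 (step 2): P = [5, 9];  Q = [1, 2]
  Insert 8 (step 3): P = [5, 8] / [9];  Q = [1, 2] / [3]
  Insert 7 (step 4): P = [5, 7] / [8] / [9];  Q = [1, 2] / [3] / [4]
  Insert 6 (step 5): P = [5, 6] / [7] / [8] / [9];  Q = [1, 2] / [3] / [4] / [5]
  Insert 3 (step 6): P = [3, 6] / [5] / [7] / [8] / [9];  Q = [1, 2] / [3] / [4] / [5] / [6]
  Insert 2 (step 7): P = [2, 6] / [3] / [5] / [7] / [8] / [9];  Q = [1, 2] / [3] / [4] / [5] / [6] / [7]
  Insert 1 (step 8): P = [1, 6] / [2] / [3] / [5] / [7] / [8] / [9];  Q = [1, 2] / [3] / [4] / [5] / [6] / [7] / [8]
  Insert 4 (step 9): P = [1, 4] / [2, 6] / [3] / [5] / [7] / [8] / [9];  Q = [1, 2] / [3, 9] / [4] / [5] / [6] / [7] / [8]
Final shape: (2, 2, 1, 1, 1, 1, 1).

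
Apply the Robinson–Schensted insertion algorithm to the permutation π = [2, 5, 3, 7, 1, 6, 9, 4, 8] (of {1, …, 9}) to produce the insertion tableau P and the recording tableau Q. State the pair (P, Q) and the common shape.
P = [1, 3, 4, 8] / [2, 6, 9] / [5, 7];  Q = [1, 2, 4, 7] / [3, 6, 9] / [5, 8];  common shape = (4, 3, 2)

Row-insert the values π_1, π_2, … into P one at a time, bumping the leftmost entry strictly greater than the inserted value down to the next row. The recording tableau Q records, in position (i, j), the step at which that cell was added to P.
  Insert 2 (step 1): P = [2];  Q = [1]
  Insert 5 (step 2): P = [2, 5];  Q = [1, 2]
  Insert 3 (step 3): P = [2, 3] / [5];  Q = [1, 2] / [3]
  Insert 7 (step 4): P = [2, 3, 7] / [5];  Q = [1, 2, 4] / [3]
  Insert 1 (step 5): P = [1, 3, 7] / [2] / [5];  Q = [1, 2, 4] / [3] / [5]
  Insert 6 (step 6): P = [1, 3, 6] / [2, 7] / [5];  Q = [1, 2, 4] / [3, 6] / [5]
  Insert 9 (step 7): P = [1, 3, 6, 9] / [2, 7] / [5];  Q = [1, 2, 4, 7] / [3, 6] / [5]
  Insert 4 (step 8): P = [1, 3, 4, 9] / [2, 6] / [5, 7];  Q = [1, 2, 4, 7] / [3, 6] / [5, 8]
  Insert 8 (step 9): P = [1, 3, 4, 8] / [2, 6, 9] / [5, 7];  Q = [1, 2, 4, 7] / [3, 6, 9] / [5, 8]
Final shape: (4, 3, 2).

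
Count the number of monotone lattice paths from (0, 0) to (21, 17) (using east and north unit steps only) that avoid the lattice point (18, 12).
Number of paths = 23937522780

Total paths from (0, 0) to (21, 17): C(38, 21) = 28781143380. Paths through (18, 12): (paths (0, 0) → (18, 12)) × (paths (18, 12) → (21, 17)) = C(30, 18) · C(8, 3) = 86493225 · 56 = 4843620600. Avoidance count = 28781143380 − 4843620600 = 23937522780.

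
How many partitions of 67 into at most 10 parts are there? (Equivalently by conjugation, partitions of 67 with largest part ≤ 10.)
p(67, parts ≤ 10) = 399705

Use the recurrence p(n, m) = p(n, m−1) + p(n−m, m): either the largest part is < m (count p(n, m−1)) or the largest part is exactly m (remove one copy of m, count p(n−m, m)). With p(0, ·) = 1 this gives p(67, parts ≤ 10) = 399705. (By conjugating Young diagrams, this also counts partitions of 67 into at most 10 parts.)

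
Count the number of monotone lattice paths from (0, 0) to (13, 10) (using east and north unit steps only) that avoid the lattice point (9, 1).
Number of paths = 1136916

Total paths from (0, 0) to (13, 10): C(23, 13) = 1144066. Paths through (9, 1): (paths (0, 0) → (9, 1)) × (paths (9, 1) → (13, 10)) = C(10, 9) · C(13, 4) = 10 · 715 = 7150. Avoidance count = 1144066 − 7150 = 1136916.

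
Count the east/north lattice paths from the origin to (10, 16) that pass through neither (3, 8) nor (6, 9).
Number of paths = 2816110

Inclusion–exclusion. Total paths: C(26, 10) = 5311735. Through P₁: C(11, 3)·C(15, 7) = 1061775. Through P₂: C(15, 6)·C(11, 4) = 1651650. Since P₁ is strictly southwest of P₂, a monotone path through both must visit P₁ then P₂; paths through both = C(11, 3)·C(4, 3)·C(11, 4) = 217800. Avoid both = 5311735 − 1061775 − 1651650 + 217800 = 2816110.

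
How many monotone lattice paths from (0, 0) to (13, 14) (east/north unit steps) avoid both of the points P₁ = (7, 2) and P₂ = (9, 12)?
Number of paths = 15016686

Inclusion–exclusion. Total paths: C(27, 13) = 20058300. Through P₁: C(9, 7)·C(18, 6) = 668304. Through P₂: C(21, 9)·C(6, 4) = 4408950. Since P₁ is strictly southwest of P₂, a monotone path through both must visit P₁ then P₂; paths through both = C(9, 7)·C(12, 2)·C(6, 4) = 35640. Avoid both = 20058300 − 668304 − 4408950 + 35640 = 15016686.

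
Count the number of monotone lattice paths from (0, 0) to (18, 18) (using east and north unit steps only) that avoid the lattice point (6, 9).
Number of paths = 7604015650

Total paths from (0, 0) to (18, 18): C(36, 18) = 9075135300. Paths through (6, 9): (paths (0, 0) → (6, 9)) × (paths (6, 9) → (18, 18)) = C(15, 6) · C(21, 12) = 5005 · 293930 = 1471119650. Avoidance count = 9075135300 − 1471119650 = 7604015650.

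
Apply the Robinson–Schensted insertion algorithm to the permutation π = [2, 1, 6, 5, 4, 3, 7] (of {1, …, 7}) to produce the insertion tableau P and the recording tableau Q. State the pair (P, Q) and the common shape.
P = [1, 3, 7] / [2, 4] / [5] / [6];  Q = [1, 3, 7] / [2, 4] / [5] / [6];  common shape = (3, 2, 1, 1)

Row-insert the values π_1, π_2, … into P one at a time, bumping the leftmost entry strictly greater than the inserted value down to the next row. The recording tableau Q records, in position (i, j), the step at which that cell was added to P.
  Insert 2 (step 1): P = [2];  Q = [1]
  Insert 1 (step 2): P = [1] / [2];  Q = [1] / [2]
  Insert 6 (step 3): P = [1, 6] / [2];  Q = [1, 3] / [2]
  Insert 5 (step 4): P = [1, 5] / [2, 6];  Q = [1, 3] / [2, 4]
  Insert 4 (step 5): P = [1, 4] / [2, 5] / [6];  Q = [1, 3] / [2, 4] / [5]
  Insert 3 (step 6): P = [1, 3] / [2, 4] / [5] / [6];  Q = [1, 3] / [2, 4] / [5] / [6]
  Insert 7 (step 7): P = [1, 3, 7] / [2, 4] / [5] / [6];  Q = [1, 3, 7] / [2, 4] / [5] / [6]
Final shape: (3, 2, 1, 1).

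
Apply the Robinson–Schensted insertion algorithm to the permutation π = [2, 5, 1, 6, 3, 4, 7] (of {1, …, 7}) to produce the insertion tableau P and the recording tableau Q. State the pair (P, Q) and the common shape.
P = [1, 3, 4, 7] / [2, 5, 6];  Q = [1, 2, 4, 7] / [3, 5, 6];  common shape = (4, 3)

Row-insert the values π_1, π_2, … into P one at a time, bumping the leftmost entry strictly greater than the inserted value down to the next row. The recording tableau Q records, in position (i, j), the step at which that cell was added to P.
  Insert 2 (step 1): P = [2];  Q = [1]
  Insert 5 (step 2): P = [2, 5];  Q = [1, 2]
  Insert 1 (step 3): P = [1, 5] / [2];  Q = [1, 2] / [3]
  Insert 6 (step 4): P = [1, 5, 6] / [2];  Q = [1, 2, 4] / [3]
  Insert 3 (step 5): P = [1, 3, 6] / [2, 5];  Q = [1, 2, 4] / [3, 5]
  Insert 4 (step 6): P = [1, 3, 4] / [2, 5, 6];  Q = [1, 2, 4] / [3, 5, 6]
  Insert 7 (step 7): P = [1, 3, 4, 7] / [2, 5, 6];  Q = [1, 2, 4, 7] / [3, 5, 6]
Final shape: (4, 3).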